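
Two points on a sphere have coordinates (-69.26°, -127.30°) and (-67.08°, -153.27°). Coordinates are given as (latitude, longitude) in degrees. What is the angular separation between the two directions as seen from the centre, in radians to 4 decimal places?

In radians: φ₁ = -1.2088, φ₂ = -1.1708, Δλ = -25.970° = -0.4533 rad.
Haversine: a = sin²(Δφ/2) + cos φ₁ cos φ₂ sin²(Δλ/2) = 0.0004 + (0.3541)(0.3894)(0.0505) = 0.00732.
Central angle c = 2·arcsin(√a) = 0.17138 rad.
So the angular separation is 0.1714 rad.

0.1714 rad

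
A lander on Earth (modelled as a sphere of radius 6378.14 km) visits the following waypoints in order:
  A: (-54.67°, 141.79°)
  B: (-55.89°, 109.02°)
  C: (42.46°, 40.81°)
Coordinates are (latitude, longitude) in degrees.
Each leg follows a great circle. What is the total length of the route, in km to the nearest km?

Leg A→B: central angle 0.3234 rad, distance 2062.7 km.
Leg B→C: central angle 1.9882 rad, distance 12680.8 km.
Total: 2062.7 + 12680.8 ≈ 14743 km.

14743 km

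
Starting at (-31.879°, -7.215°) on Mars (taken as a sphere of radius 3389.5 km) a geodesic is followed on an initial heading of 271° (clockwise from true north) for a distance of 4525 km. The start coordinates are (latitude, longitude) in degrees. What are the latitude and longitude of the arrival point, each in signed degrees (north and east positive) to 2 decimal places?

-6.26°, -85.18°

Angular distance δ = d/R = 4525/3389.5 = 1.33501 rad; initial bearing θ = 4.7298 rad.
sin φ₂ = sin φ₁ cos δ + cos φ₁ sin δ cos θ = (-0.5281)(0.2336) + (0.8492)(0.9723)(0.0175) = -0.1090, so φ₂ = -6.26°.
Δλ = atan2(sin θ sin δ cos φ₁, cos δ − sin φ₁ sin φ₂) = atan2(-0.8255, 0.1761) = -77.961°.
λ₂ = -7.215° − 77.961° = -85.18°.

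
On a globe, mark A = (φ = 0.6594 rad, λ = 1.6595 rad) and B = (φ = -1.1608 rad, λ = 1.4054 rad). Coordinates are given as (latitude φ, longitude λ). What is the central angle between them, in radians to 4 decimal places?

With latitudes φ₁ = 37.781°, φ₂ = -66.509° and longitude difference Δλ = -14.559°:
cos c = sin φ₁ sin φ₂ + cos φ₁ cos φ₂ cos Δλ = (0.6126)(-0.9171) + (0.7904)(0.3986)(0.9679) = -0.25694,
so c = arccos(-0.25694) = 1.83065 rad.
So the angular separation is 1.8307 rad.

1.8307 rad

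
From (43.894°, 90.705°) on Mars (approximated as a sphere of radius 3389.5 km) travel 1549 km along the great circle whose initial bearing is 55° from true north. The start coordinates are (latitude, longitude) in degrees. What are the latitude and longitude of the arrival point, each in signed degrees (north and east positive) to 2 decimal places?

Angular distance δ = d/R = 1549/3389.5 = 0.45700 rad; initial bearing θ = 0.9599 rad.
sin φ₂ = sin φ₁ cos δ + cos φ₁ sin δ cos θ = (0.6933)(0.8974) + (0.7206)(0.4413)(0.5736) = 0.8046, so φ₂ = 53.57°.
Δλ = atan2(sin θ sin δ cos φ₁, cos δ − sin φ₁ sin φ₂) = atan2(0.2605, 0.3396) = 37.492°.
λ₂ = 90.705° + 37.492° = 128.20°.

53.57°, 128.20°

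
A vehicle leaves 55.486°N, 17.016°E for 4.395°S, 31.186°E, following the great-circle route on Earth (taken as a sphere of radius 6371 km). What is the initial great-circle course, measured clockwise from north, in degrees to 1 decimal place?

Δλ = 14.170° = 0.2473 rad.
y = sin Δλ · cos φ₂ = (0.2448)(0.9971) = 0.2441
x = cos φ₁ sin φ₂ − sin φ₁ cos φ₂ cos Δλ = (0.5666)(-0.0766) − (0.8240)(0.9971)(0.9696) = -0.8400
θ = atan2(y, x) = 163.80°, so the bearing is 163.8°.

163.8°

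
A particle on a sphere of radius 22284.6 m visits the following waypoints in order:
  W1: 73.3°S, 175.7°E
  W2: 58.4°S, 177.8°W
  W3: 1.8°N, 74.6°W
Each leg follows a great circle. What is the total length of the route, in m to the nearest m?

44156 m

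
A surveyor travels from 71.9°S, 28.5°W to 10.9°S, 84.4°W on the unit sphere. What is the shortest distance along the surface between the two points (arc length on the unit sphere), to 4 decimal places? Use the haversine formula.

1.2124

Let φ₁ = -1.2549 rad, φ₂ = -0.1902 rad, and Δλ = -0.9756 rad.
Haversine: a = sin²(Δφ/2) + cos φ₁ cos φ₂ sin²(Δλ/2) = 0.2576 + (0.3107)(0.9820)(0.2197) = 0.32461.
Central angle c = 2·arcsin(√a) = 1.21240 rad.
On the unit sphere the arc length equals the central angle: 1.2124.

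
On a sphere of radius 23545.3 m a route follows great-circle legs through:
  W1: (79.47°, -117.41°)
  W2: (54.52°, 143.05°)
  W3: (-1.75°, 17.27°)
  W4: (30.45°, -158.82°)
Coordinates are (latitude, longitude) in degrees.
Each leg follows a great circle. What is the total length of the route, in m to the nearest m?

Leg W1→W2: central angle 0.6713 rad, distance 15805.5 m.
Leg W2→W3: central angle 1.9434 rad, distance 45758.5 m.
Leg W3→W4: central angle 2.6365 rad, distance 62077.7 m.
Total: 15805.5 + 45758.5 + 62077.7 ≈ 123642 m.

123642 m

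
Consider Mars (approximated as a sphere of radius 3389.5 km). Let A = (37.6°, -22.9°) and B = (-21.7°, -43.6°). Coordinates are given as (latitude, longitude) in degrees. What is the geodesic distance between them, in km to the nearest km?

3693 km

With latitudes φ₁ = 37.600°, φ₂ = -21.700° and longitude difference Δλ = -20.700°:
Haversine: a = sin²(Δφ/2) + cos φ₁ cos φ₂ sin²(Δλ/2) = 0.2447 + (0.7923)(0.9291)(0.0323) = 0.26849.
Central angle c = 2·arcsin(√a) = 1.08940 rad.
Distance = R·c = 3389.5 × 1.0894 ≈ 3693 km.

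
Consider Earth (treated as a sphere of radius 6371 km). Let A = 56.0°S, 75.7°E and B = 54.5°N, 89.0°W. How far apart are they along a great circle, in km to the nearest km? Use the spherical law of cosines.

Let φ₁ = -0.9774 rad, φ₂ = 0.9512 rad, and Δλ = -2.8746 rad.
cos c = sin φ₁ sin φ₂ + cos φ₁ cos φ₂ cos Δλ = (-0.8290)(0.8141) + (0.5592)(0.5807)(-0.9646) = -0.98815,
so c = arccos(-0.98815) = 2.98748 rad.
Distance = R·c = 6371 × 2.9875 ≈ 19033 km.

19033 km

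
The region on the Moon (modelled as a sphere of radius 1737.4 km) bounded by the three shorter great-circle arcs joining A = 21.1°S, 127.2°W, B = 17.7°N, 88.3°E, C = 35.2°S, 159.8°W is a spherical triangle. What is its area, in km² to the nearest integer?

1729657 km²

Side lengths (central angles): a = 2.0551, b = 0.5553, c = 2.5554 rad; semiperimeter s = 2.5829.
By l'Huilier's theorem, tan(E/4) = √[tan(s/2) tan((s−a)/2) tan((s−b)/2) tan((s−c)/2)], giving spherical excess E = 0.5730 rad.
Area = E·R² = 0.5730 × (1737.4)² ≈ 1729657 km².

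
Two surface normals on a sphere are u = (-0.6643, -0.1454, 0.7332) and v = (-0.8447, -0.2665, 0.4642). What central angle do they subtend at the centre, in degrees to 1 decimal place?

19.9°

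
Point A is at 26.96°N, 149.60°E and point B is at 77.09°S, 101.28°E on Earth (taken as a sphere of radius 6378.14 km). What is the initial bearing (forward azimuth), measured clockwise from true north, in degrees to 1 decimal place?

190.1°

With φ₁ = 0.4705, φ₂ = -1.3455, Δλ = -0.8433 rad, the forward-azimuth formula gives
θ = atan2( sin Δλ cos φ₂ , cos φ₁ sin φ₂ − sin φ₁ cos φ₂ cos Δλ ) = atan2(-0.1669, -0.9361) = -169.89°.
Adding 360° brings this into [0°, 360°): 190.1°.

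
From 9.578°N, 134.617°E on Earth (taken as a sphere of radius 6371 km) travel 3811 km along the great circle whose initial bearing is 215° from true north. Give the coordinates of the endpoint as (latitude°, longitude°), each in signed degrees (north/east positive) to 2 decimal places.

Angular distance δ = d/R = 3811/6371 = 0.59818 rad; initial bearing θ = 3.7525 rad.
sin φ₂ = sin φ₁ cos δ + cos φ₁ sin δ cos θ = (0.1664)(0.8264) + (0.9861)(0.5631)(-0.8192) = -0.3174, so φ₂ = -18.50°.
Δλ = atan2(sin θ sin δ cos φ₁, cos δ − sin φ₁ sin φ₂) = atan2(-0.3185, 0.8792) = -19.914°.
λ₂ = 134.617° − 19.914° = 114.70°.

-18.50°, 114.70°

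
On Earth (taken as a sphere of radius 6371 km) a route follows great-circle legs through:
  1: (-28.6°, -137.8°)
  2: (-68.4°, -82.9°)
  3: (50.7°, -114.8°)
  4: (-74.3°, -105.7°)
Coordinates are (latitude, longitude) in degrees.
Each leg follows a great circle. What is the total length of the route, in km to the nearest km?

33077 km

Leg 1→2: central angle 0.8881 rad, distance 5657.8 km.
Leg 2→3: central angle 2.1195 rad, distance 13503.1 km.
Leg 3→4: central angle 2.1843 rad, distance 13916.2 km.
Total: 5657.8 + 13503.1 + 13916.2 ≈ 33077 km.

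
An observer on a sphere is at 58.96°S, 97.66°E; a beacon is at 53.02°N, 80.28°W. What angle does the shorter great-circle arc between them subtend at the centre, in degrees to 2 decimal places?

173.95°

Let φ₁ = -1.0290 rad, φ₂ = 0.9254 rad, and Δλ = -3.1056 rad.
Haversine: a = sin²(Δφ/2) + cos φ₁ cos φ₂ sin²(Δλ/2) = 0.6871 + (0.5156)(0.6015)(0.9997) = 0.99722.
Central angle c = 2·arcsin(√a) = 3.03600 rad.
So the angular separation is 173.95°.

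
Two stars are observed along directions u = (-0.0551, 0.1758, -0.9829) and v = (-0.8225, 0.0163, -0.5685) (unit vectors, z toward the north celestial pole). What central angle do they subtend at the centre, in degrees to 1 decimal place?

u·v = 0.6070; |u| = 1.0000, |v| = 1.0000.
cos θ = (u·v)/(|u||v|) = 0.6070, so θ = 52.6°.

52.6°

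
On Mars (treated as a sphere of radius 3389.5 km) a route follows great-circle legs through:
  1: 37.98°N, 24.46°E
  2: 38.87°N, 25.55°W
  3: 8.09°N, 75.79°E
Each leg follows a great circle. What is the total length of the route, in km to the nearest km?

Leg 1→2: central angle 0.6752 rad, distance 2288.6 km.
Leg 2→3: central angle 1.6341 rad, distance 5538.8 km.
Total: 2288.6 + 5538.8 ≈ 7827 km.

7827 km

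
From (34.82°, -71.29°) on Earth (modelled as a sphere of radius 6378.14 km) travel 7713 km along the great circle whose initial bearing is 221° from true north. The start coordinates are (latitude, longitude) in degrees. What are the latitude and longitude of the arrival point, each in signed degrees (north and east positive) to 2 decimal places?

Angular distance δ = d/R = 7713/6378.14 = 1.20929 rad; initial bearing θ = 3.8572 rad.
sin φ₂ = sin φ₁ cos δ + cos φ₁ sin δ cos θ = (0.5710)(0.3537) + (0.8209)(0.9354)(-0.7547) = -0.3776, so φ₂ = -22.18°.
Δλ = atan2(sin θ sin δ cos φ₁, cos δ − sin φ₁ sin φ₂) = atan2(-0.5038, 0.5693) = -41.507°.
λ₂ = -71.290° − 41.507° = -112.80°.

-22.18°, -112.80°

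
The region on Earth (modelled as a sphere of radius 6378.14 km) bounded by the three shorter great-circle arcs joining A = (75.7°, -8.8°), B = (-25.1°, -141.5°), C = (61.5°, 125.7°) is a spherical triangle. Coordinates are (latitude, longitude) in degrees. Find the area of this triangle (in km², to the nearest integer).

46823952 km²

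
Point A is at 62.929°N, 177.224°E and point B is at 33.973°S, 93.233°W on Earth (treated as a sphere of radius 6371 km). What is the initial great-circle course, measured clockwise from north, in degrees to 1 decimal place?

With φ₁ = 1.0983, φ₂ = -0.5929, Δλ = 1.5628 rad, the forward-azimuth formula gives
θ = atan2( sin Δλ cos φ₂ , cos φ₁ sin φ₂ − sin φ₁ cos φ₂ cos Δλ ) = atan2(0.8293, -0.2602) = 107.42°.
So the initial bearing is 107.4°.

107.4°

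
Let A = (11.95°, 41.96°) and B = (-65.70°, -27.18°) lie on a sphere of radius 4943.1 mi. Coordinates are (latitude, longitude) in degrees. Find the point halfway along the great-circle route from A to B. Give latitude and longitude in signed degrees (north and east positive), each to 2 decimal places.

-30.65°, 23.09°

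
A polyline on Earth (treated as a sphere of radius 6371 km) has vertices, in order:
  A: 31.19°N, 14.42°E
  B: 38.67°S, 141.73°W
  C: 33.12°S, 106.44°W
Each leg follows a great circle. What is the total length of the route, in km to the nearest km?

20913 km

Leg A→B: central angle 2.7775 rad, distance 17695.6 km.
Leg B→C: central angle 0.5051 rad, distance 3217.7 km.
Total: 17695.6 + 3217.7 ≈ 20913 km.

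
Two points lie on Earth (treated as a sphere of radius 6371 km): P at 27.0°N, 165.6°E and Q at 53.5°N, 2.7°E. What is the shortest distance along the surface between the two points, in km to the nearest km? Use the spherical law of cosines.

10913 km

In radians: φ₁ = 0.4712, φ₂ = 0.9338, Δλ = -162.900° = -2.8431 rad.
cos c = sin φ₁ sin φ₂ + cos φ₁ cos φ₂ cos Δλ = (0.4540)(0.8039) + (0.8910)(0.5948)(-0.9558) = -0.14162,
so c = arccos(-0.14162) = 1.71289 rad.
Distance = R·c = 6371 × 1.7129 ≈ 10913 km.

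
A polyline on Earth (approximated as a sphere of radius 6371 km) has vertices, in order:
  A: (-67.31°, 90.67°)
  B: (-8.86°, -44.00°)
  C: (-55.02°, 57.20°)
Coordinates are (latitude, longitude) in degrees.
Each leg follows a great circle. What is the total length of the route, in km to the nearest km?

20716 km

Leg A→B: central angle 1.6970 rad, distance 10811.5 km.
Leg B→C: central angle 1.5546 rad, distance 9904.5 km.
Total: 10811.5 + 9904.5 ≈ 20716 km.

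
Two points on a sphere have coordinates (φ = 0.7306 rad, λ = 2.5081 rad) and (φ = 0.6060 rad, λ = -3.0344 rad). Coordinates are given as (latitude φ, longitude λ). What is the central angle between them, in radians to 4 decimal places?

With latitudes φ₁ = 41.860°, φ₂ = 34.721° and longitude difference Δλ = 42.438°:
Haversine: a = sin²(Δφ/2) + cos φ₁ cos φ₂ sin²(Δλ/2) = 0.0039 + (0.7448)(0.8219)(0.1310) = 0.08407.
Central angle c = 2·arcsin(√a) = 0.58833 rad.
So the angular separation is 0.5883 rad.

0.5883 rad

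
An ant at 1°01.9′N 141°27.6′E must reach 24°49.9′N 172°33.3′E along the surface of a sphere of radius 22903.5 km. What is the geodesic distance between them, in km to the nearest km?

15317 km

Let φ₁ = 0.0180 rad, φ₂ = 0.4334 rad, and Δλ = 0.5427 rad.
Haversine: a = sin²(Δφ/2) + cos φ₁ cos φ₂ sin²(Δλ/2) = 0.0425 + (0.9998)(0.9075)(0.0718) = 0.10771.
Central angle c = 2·arcsin(√a) = 0.66878 rad.
Distance = R·c = 22903.5 × 0.6688 ≈ 15317 km.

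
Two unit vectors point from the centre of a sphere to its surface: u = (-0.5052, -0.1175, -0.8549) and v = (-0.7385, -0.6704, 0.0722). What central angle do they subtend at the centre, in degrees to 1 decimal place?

67.0°

u·v = 0.3901; |u| = 0.9999, |v| = 1.0000.
cos θ = (u·v)/(|u||v|) = 0.3902, so θ = 67.0°.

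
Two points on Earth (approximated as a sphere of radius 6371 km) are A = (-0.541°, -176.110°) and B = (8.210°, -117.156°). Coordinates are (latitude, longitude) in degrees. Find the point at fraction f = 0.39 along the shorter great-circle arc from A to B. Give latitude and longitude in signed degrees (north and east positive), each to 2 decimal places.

3.37°, -153.27°

Central angle δ = 1.0367 rad. Interpolating on the sphere with fraction f = 0.39:
P = [sin((1−f)δ)·A + sin(fδ)·B] / sin δ = 0.6867·A + 0.4570·B in Cartesian coordinates,
giving P = (-0.8916, -0.4491, 0.0588), i.e. latitude 3.37°, longitude -153.27°.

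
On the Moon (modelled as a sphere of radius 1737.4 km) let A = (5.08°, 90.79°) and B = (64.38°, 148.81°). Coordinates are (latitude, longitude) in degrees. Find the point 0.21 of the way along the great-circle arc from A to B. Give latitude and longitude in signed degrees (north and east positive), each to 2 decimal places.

The central angle between A and B is δ = 1.2578 rad.
With f = 0.21, the slerp weights are sin((1−f)δ)/sin δ = 0.8808 and sin(fδ)/sin δ = 0.2744.
Weighted sum of the unit vectors: (0.8808)·(-0.0137,0.9960,0.0885) + (0.2744)·(-0.3699,0.2239,0.9017) = (-0.1136, 0.9387, 0.3254).
Converting back: φ = atan2(z, √(x²+y²)) = 18.99°, λ = atan2(y, x) = 96.90°.

18.99°, 96.90°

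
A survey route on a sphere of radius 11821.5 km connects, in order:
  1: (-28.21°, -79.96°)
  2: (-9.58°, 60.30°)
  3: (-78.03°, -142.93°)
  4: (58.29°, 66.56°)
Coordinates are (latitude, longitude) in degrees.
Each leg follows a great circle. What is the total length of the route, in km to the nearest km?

77485 km

Leg 1→2: central angle 2.2012 rad, distance 26021.9 km.
Leg 2→3: central angle 1.5959 rad, distance 18866.2 km.
Leg 3→4: central angle 2.7574 rad, distance 32596.9 km.
Total: 26021.9 + 18866.2 + 32596.9 ≈ 77485 km.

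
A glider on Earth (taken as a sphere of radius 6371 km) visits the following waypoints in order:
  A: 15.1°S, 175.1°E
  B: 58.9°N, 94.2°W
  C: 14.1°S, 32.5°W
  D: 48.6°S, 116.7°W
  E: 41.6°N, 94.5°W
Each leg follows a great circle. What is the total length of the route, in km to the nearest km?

Leg A→B: central angle 1.8020 rad, distance 11480.6 km.
Leg B→C: central angle 1.5419 rad, distance 9823.4 km.
Leg C→D: central angle 1.3206 rad, distance 8413.8 km.
Leg D→E: central angle 1.6110 rad, distance 10263.4 km.
Total: 11480.6 + 9823.4 + 8413.8 + 10263.4 ≈ 39981 km.

39981 km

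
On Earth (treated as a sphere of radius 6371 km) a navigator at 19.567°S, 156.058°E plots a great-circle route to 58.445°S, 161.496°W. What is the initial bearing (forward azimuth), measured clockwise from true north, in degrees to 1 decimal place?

With φ₁ = -0.3415, φ₂ = -1.0201, Δλ = 0.7408 rad, the forward-azimuth formula gives
θ = atan2( sin Δλ cos φ₂ , cos φ₁ sin φ₂ − sin φ₁ cos φ₂ cos Δλ ) = atan2(0.3532, -0.6736) = 152.33°.
So the initial bearing is 152.3°.

152.3°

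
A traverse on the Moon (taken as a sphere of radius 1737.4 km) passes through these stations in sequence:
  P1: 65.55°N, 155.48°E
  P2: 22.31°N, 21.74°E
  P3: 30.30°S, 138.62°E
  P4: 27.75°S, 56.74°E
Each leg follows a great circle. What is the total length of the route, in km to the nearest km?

Leg P1→P2: central angle 1.4899 rad, distance 2588.5 km.
Leg P2→P3: central angle 2.1564 rad, distance 3746.5 km.
Leg P3→P4: central angle 1.2209 rad, distance 2121.1 km.
Total: 2588.5 + 3746.5 + 2121.1 ≈ 8456 km.

8456 km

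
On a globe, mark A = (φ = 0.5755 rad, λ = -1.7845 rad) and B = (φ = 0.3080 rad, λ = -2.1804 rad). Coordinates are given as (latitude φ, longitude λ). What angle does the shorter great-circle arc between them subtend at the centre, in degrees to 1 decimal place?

25.5°

In radians: φ₁ = 0.5755, φ₂ = 0.3080, Δλ = -22.683° = -0.3959 rad.
Haversine: a = sin²(Δφ/2) + cos φ₁ cos φ₂ sin²(Δλ/2) = 0.0178 + (0.8389)(0.9529)(0.0387) = 0.04870.
Central angle c = 2·arcsin(√a) = 0.44503 rad.
So the angular separation is 25.5°.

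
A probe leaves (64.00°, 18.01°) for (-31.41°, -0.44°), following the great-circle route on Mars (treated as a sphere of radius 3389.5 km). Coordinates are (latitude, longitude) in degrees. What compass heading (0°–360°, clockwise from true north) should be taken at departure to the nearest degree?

With φ₁ = 1.1170, φ₂ = -0.5482, Δλ = -0.3220 rad, the forward-azimuth formula gives
θ = atan2( sin Δλ cos φ₂ , cos φ₁ sin φ₂ − sin φ₁ cos φ₂ cos Δλ ) = atan2(-0.2701, -0.9561) = -164.23°.
Adding 360° brings this into [0°, 360°): 196°.

196°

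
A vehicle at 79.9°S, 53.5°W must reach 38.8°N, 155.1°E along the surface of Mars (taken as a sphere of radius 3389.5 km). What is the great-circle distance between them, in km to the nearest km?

With latitudes φ₁ = -79.900°, φ₂ = 38.800° and longitude difference Δλ = -151.400°:
cos c = sin φ₁ sin φ₂ + cos φ₁ cos φ₂ cos Δλ = (-0.9845)(0.6266) + (0.1754)(0.7793)(-0.8780) = -0.73689,
so c = arccos(-0.73689) = 2.39925 rad.
Distance = R·c = 3389.5 × 2.3993 ≈ 8132 km.

8132 km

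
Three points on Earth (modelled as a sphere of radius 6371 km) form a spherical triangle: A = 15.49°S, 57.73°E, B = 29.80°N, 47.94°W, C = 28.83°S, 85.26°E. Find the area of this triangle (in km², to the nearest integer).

Side lengths (central angles): a = 2.4342, b = 0.5003, c = 1.9376 rad; semiperimeter s = 2.4360.
By l'Huilier's theorem, tan(E/4) = √[tan(s/2) tan((s−a)/2) tan((s−b)/2) tan((s−c)/2)], giving spherical excess E = 0.1220 rad.
Area = E·R² = 0.1220 × (6371)² ≈ 4950687 km².

4950687 km²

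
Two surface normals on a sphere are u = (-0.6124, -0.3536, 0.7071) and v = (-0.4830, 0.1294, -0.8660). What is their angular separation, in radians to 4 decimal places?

1.9415 rad

u·v = -0.3623; |u| = 1.0000, |v| = 1.0000.
cos θ = (u·v)/(|u||v|) = -0.3623, so θ = 1.9415 rad.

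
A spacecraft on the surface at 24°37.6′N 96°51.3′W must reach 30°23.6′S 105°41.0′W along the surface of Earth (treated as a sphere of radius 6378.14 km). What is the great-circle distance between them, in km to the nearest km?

6197 km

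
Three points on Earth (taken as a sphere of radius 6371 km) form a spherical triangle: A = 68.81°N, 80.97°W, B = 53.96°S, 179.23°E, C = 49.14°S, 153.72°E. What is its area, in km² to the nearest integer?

35348014 km²

Side lengths (central angles): a = 0.2876, b = 2.5715, c = 2.4818 rad; semiperimeter s = 2.6704.
By l'Huilier's theorem, tan(E/4) = √[tan(s/2) tan((s−a)/2) tan((s−b)/2) tan((s−c)/2)], giving spherical excess E = 0.8709 rad.
Area = E·R² = 0.8709 × (6371)² ≈ 35348014 km².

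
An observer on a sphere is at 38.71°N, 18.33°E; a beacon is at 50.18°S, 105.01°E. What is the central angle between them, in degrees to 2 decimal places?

116.83°

Let φ₁ = 0.6756 rad, φ₂ = -0.8758 rad, and Δλ = 1.5129 rad.
Haversine: a = sin²(Δφ/2) + cos φ₁ cos φ₂ sin²(Δλ/2) = 0.4903 + (0.7803)(0.6404)(0.4710) = 0.72569.
Central angle c = 2·arcsin(√a) = 2.03912 rad.
So the angular separation is 116.83°.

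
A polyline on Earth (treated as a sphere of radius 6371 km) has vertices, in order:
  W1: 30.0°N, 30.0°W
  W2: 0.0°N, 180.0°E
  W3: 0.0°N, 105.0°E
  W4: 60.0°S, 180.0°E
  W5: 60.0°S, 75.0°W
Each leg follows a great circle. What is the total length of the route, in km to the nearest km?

38128 km

Leg W1→W2: central angle 2.4189 rad, distance 15410.5 km.
Leg W2→W3: central angle 1.3090 rad, distance 8339.6 km.
Leg W3→W4: central angle 1.4410 rad, distance 9180.8 km.
Leg W4→W5: central angle 0.8158 rad, distance 5197.4 km.
Total: 15410.5 + 8339.6 + 9180.8 + 5197.4 ≈ 38128 km.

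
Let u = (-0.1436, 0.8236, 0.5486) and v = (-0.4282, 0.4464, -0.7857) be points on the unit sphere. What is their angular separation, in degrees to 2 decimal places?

90.11°

u·v = -0.0019; |u| = 0.9999, |v| = 1.0000.
cos θ = (u·v)/(|u||v|) = -0.0019, so θ = 90.11°.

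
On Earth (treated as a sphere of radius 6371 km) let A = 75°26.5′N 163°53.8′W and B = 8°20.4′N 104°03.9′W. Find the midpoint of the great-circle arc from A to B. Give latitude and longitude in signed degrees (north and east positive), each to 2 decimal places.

Central angle δ = 1.3022 rad. Interpolating on the sphere with fraction f = 0.5:
P = [sin((1−f)δ)·A + sin(fδ)·B] / sin δ = 0.6286·A + 0.6286·B in Cartesian coordinates,
giving P = (-0.3030, -0.6471, 0.6996), i.e. latitude 44.39°, longitude -115.09°.

44.39°, -115.09°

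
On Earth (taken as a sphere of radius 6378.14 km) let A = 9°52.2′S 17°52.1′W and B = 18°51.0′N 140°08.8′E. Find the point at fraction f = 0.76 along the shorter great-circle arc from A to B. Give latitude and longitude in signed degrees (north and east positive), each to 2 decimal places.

26.86°, 100.03°

Central angle δ = 2.7387 rad. Interpolating on the sphere with fraction f = 0.76:
P = [sin((1−f)δ)·A + sin(fδ)·B] / sin δ = 1.5584·A + 2.2253·B in Cartesian coordinates,
giving P = (-0.1554, 0.8785, 0.4518), i.e. latitude 26.86°, longitude 100.03°.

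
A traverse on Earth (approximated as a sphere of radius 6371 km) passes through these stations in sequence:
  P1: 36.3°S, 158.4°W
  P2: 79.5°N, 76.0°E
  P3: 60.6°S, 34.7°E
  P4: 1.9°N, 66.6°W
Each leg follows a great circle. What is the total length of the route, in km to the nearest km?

Leg P1→P2: central angle 2.3018 rad, distance 14664.6 km.
Leg P2→P3: central angle 2.4807 rad, distance 15804.3 km.
Leg P3→P4: central angle 1.6961 rad, distance 10806.2 km.
Total: 14664.6 + 15804.3 + 10806.2 ≈ 41275 km.

41275 km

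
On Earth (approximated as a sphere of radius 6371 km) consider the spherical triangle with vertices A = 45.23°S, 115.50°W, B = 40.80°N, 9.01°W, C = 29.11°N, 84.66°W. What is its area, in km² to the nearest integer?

Side lengths (central angles): a = 1.0681, b = 1.3868, c = 2.2335 rad; semiperimeter s = 2.3442.
By l'Huilier's theorem, tan(E/4) = √[tan(s/2) tan((s−a)/2) tan((s−b)/2) tan((s−c)/2)], giving spherical excess E = 0.8853 rad.
Area = E·R² = 0.8853 × (6371)² ≈ 35932628 km².

35932628 km²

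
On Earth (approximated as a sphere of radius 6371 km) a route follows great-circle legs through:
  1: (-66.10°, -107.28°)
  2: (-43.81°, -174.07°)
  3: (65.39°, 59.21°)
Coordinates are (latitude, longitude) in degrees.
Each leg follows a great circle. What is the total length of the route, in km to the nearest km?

20635 km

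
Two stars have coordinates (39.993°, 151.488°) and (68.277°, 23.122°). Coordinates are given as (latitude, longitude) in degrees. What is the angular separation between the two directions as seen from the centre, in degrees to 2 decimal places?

With latitudes φ₁ = 39.993°, φ₂ = 68.277° and longitude difference Δλ = -128.366°:
cos c = sin φ₁ sin φ₂ + cos φ₁ cos φ₂ cos Δλ = (0.6427)(0.9290) + (0.7661)(0.3701)(-0.6207) = 0.42105,
so c = arccos(0.42105) = 1.13619 rad.
So the angular separation is 65.10°.

65.10°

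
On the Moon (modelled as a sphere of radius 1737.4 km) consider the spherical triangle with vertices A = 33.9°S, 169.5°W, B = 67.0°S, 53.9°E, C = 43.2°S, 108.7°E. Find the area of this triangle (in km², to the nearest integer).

Side lengths (central angles): a = 0.6529, b = 1.0837, c = 1.2893 rad; semiperimeter s = 1.5129.
By l'Huilier's theorem, tan(E/4) = √[tan(s/2) tan((s−a)/2) tan((s−b)/2) tan((s−c)/2)], giving spherical excess E = 0.4103 rad.
Area = E·R² = 0.4103 × (1737.4)² ≈ 1238471 km².

1238471 km²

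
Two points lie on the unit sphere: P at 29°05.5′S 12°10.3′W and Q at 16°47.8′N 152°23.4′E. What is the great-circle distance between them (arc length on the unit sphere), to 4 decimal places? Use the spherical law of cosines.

In radians: φ₁ = -0.5077, φ₂ = 0.2932, Δλ = 164.562° = 2.8721 rad.
cos c = sin φ₁ sin φ₂ + cos φ₁ cos φ₂ cos Δλ = (-0.4862)(0.2890) + (0.8738)(0.9573)(-0.9639) = -0.94688,
so c = arccos(-0.94688) = 2.81418 rad.
On the unit sphere the arc length equals the central angle: 2.8142.

2.8142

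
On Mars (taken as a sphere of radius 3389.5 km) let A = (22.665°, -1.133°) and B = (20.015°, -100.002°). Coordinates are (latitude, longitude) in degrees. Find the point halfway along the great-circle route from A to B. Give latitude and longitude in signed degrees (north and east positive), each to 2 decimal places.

Central angle δ = 1.5726 rad. Interpolating on the sphere with fraction f = 0.5:
P = [sin((1−f)δ)·A + sin(fδ)·B] / sin δ = 0.7077·A + 0.7077·B in Cartesian coordinates,
giving P = (0.5375, -0.6678, 0.5150), i.e. latitude 30.99°, longitude -51.17°.

30.99°, -51.17°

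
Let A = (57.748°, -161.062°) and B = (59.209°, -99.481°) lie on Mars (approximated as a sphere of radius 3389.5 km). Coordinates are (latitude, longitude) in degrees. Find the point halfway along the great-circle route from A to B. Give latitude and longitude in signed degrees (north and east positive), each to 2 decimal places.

62.21°, -130.98°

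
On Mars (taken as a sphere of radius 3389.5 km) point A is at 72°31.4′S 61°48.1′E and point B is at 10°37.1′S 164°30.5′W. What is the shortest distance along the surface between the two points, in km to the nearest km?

5420 km

In radians: φ₁ = -1.2658, φ₂ = -0.1853, Δλ = 133.690° = 2.3333 rad.
Haversine: a = sin²(Δφ/2) + cos φ₁ cos φ₂ sin²(Δλ/2) = 0.2645 + (0.3003)(0.9829)(0.8454) = 0.51407.
Central angle c = 2·arcsin(√a) = 1.59893 rad.
Distance = R·c = 3389.5 × 1.5989 ≈ 5420 km.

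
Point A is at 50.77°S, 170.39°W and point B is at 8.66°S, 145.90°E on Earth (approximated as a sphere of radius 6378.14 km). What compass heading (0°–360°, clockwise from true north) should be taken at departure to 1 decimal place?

303.9°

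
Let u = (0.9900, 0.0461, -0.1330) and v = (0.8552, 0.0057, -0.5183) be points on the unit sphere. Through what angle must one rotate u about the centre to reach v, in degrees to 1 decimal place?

u·v = 0.9158; |u| = 1.0000, |v| = 1.0000.
cos θ = (u·v)/(|u||v|) = 0.9159, so θ = 23.7°.

23.7°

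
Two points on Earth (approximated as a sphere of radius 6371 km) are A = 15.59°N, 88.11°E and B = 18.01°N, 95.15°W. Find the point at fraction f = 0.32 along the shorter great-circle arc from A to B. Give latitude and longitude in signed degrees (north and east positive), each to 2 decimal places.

The central angle between A and B is δ = 2.5525 rad.
With f = 0.32, the slerp weights are sin((1−f)δ)/sin δ = 1.7754 and sin(fδ)/sin δ = 1.3120.
Weighted sum of the unit vectors: (1.7754)·(0.0318,0.9627,0.2688) + (1.3120)·(-0.0854,-0.9472,0.3092) = (-0.0556, 0.4665, 0.8828).
Converting back: φ = atan2(z, √(x²+y²)) = 61.98°, λ = atan2(y, x) = 96.80°.

61.98°, 96.80°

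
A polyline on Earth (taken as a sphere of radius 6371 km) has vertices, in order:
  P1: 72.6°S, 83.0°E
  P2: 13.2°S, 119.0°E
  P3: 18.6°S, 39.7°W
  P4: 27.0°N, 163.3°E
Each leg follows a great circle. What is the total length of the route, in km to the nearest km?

Leg P1→P2: central angle 1.1002 rad, distance 7009.2 km.
Leg P2→P3: central angle 2.4765 rad, distance 15777.8 km.
Leg P3→P4: central angle 2.7444 rad, distance 17484.4 km.
Total: 7009.2 + 15777.8 + 17484.4 ≈ 40271 km.

40271 km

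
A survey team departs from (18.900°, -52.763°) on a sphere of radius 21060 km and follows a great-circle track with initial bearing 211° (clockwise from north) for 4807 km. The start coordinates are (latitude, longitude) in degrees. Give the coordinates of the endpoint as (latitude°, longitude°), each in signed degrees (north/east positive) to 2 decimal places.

Angular distance δ = d/R = 4807/21060 = 0.22825 rad; initial bearing θ = 3.6826 rad.
sin φ₂ = sin φ₁ cos δ + cos φ₁ sin δ cos θ = (0.3239)(0.9741) + (0.9461)(0.2263)(-0.8572) = 0.1320, so φ₂ = 7.59°.
Δλ = atan2(sin θ sin δ cos φ₁, cos δ − sin φ₁ sin φ₂) = atan2(-0.1103, 0.9313) = -6.752°.
λ₂ = -52.763° − 6.752° = -59.51°.

7.59°, -59.51°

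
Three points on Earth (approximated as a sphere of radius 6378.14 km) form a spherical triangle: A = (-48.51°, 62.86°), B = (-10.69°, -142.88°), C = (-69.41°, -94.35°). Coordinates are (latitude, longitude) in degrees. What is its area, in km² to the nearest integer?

25917271 km²

Side lengths (central angles): a = 1.1566, b = 1.0628, c = 2.0347 rad; semiperimeter s = 2.1270.
By l'Huilier's theorem, tan(E/4) = √[tan(s/2) tan((s−a)/2) tan((s−b)/2) tan((s−c)/2)], giving spherical excess E = 0.6371 rad.
Area = E·R² = 0.6371 × (6378.14)² ≈ 25917271 km².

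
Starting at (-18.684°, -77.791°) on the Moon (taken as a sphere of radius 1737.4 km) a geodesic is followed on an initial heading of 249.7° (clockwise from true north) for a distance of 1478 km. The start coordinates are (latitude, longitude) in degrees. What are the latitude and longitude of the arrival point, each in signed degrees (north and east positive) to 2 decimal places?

-27.28°, -130.28°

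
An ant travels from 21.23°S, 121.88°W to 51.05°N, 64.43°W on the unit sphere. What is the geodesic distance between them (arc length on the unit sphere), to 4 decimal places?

1.5371

In radians: φ₁ = -0.3705, φ₂ = 0.8910, Δλ = 57.450° = 1.0027 rad.
Haversine: a = sin²(Δφ/2) + cos φ₁ cos φ₂ sin²(Δλ/2) = 0.3478 + (0.9321)(0.6286)(0.2310) = 0.48317.
Central angle c = 2·arcsin(√a) = 1.53713 rad.
On the unit sphere the arc length equals the central angle: 1.5371.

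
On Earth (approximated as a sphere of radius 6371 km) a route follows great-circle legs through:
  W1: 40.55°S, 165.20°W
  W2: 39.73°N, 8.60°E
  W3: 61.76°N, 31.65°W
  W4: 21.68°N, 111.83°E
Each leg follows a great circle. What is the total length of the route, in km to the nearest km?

Leg W1→W2: central angle 3.0577 rad, distance 19480.3 km.
Leg W2→W3: central angle 0.5720 rad, distance 3644.1 km.
Leg W3→W4: central angle 1.5987 rad, distance 10185.4 km.
Total: 19480.3 + 3644.1 + 10185.4 ≈ 33310 km.

33310 km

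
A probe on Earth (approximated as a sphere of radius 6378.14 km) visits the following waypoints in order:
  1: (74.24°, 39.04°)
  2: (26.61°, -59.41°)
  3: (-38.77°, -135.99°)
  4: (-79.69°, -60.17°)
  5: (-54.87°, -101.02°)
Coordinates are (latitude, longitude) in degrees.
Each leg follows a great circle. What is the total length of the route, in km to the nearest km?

26830 km

Leg 1→2: central angle 1.1643 rad, distance 7426.1 km.
Leg 2→3: central angle 1.6898 rad, distance 10777.6 km.
Leg 3→4: central angle 0.8629 rad, distance 5503.4 km.
Leg 4→5: central angle 0.4895 rad, distance 3122.4 km.
Total: 7426.1 + 10777.6 + 5503.4 + 3122.4 ≈ 26830 km.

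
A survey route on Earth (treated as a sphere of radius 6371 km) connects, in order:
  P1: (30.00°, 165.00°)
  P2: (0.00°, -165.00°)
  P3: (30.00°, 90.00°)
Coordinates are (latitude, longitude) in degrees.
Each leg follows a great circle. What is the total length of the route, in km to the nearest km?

16052 km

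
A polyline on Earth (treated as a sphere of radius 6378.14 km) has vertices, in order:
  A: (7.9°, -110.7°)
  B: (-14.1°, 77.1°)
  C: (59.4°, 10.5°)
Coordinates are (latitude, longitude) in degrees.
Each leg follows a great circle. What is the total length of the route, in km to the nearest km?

29047 km

Leg A→B: central angle 2.9697 rad, distance 18941.2 km.
Leg B→C: central angle 1.5844 rad, distance 10105.6 km.
Total: 18941.2 + 10105.6 ≈ 29047 km.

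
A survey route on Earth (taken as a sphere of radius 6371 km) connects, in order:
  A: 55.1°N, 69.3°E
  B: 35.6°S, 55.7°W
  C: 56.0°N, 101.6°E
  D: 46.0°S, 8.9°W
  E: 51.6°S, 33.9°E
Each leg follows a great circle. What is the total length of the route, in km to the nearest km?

50920 km

Leg A→B: central angle 2.4102 rad, distance 15355.6 km.
Leg B→C: central angle 2.6953 rad, distance 17171.9 km.
Leg C→D: central angle 2.3926 rad, distance 15243.5 km.
Leg D→E: central angle 0.4942 rad, distance 3148.7 km.
Total: 15355.6 + 17171.9 + 15243.5 + 3148.7 ≈ 50920 km.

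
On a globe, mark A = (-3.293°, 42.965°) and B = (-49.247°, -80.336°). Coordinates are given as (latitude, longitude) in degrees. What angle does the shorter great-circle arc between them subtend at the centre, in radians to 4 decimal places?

Let φ₁ = -0.0575 rad, φ₂ = -0.8595 rad, and Δλ = -2.1520 rad.
cos c = sin φ₁ sin φ₂ + cos φ₁ cos φ₂ cos Δλ = (-0.0574)(-0.7575) + (0.9983)(0.6528)(-0.5490) = -0.31431,
so c = arccos(-0.31431) = 1.89052 rad.
So the angular separation is 1.8905 rad.

1.8905 rad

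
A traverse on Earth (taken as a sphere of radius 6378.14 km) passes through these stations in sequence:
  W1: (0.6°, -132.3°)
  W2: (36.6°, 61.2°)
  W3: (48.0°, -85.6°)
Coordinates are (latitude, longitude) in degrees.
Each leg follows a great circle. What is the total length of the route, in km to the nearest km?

25727 km

Leg W1→W2: central angle 2.4565 rad, distance 15667.8 km.
Leg W2→W3: central angle 1.5772 rad, distance 10059.7 km.
Total: 15667.8 + 10059.7 ≈ 25727 km.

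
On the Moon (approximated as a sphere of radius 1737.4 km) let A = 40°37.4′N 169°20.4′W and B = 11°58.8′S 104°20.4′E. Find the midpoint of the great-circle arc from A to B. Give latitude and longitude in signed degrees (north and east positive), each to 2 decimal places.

The central angle between A and B is δ = 1.6584 rad.
With f = 0.5, the slerp weights are sin((1−f)δ)/sin δ = 0.7402 and sin(fδ)/sin δ = 0.7402.
Weighted sum of the unit vectors: (0.7402)·(-0.7459,-0.1404,0.6511) + (0.7402)·(-0.2423,0.9477,-0.2076) = (-0.7315, 0.5976, 0.3283).
Converting back: φ = atan2(z, √(x²+y²)) = 19.17°, λ = atan2(y, x) = 140.75°.

19.17°, 140.75°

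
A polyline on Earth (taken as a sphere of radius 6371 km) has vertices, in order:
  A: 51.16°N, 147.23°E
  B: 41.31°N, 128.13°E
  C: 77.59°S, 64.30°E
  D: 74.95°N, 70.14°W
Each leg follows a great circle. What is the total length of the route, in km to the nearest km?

Leg A→B: central angle 0.2862 rad, distance 1823.3 km.
Leg B→C: central angle 2.1816 rad, distance 13898.9 km.
Leg C→D: central angle 2.9527 rad, distance 18811.5 km.
Total: 1823.3 + 13898.9 + 18811.5 ≈ 34534 km.

34534 km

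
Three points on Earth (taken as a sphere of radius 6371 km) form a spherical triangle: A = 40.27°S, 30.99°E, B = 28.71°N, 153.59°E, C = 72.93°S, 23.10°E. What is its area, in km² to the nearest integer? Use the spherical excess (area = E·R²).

Side lengths (central angles): a = 2.2477, b = 0.5739, c = 2.3064 rad; semiperimeter s = 2.5640.
By l'Huilier's theorem, tan(E/4) = √[tan(s/2) tan((s−a)/2) tan((s−b)/2) tan((s−c)/2)], giving spherical excess E = 1.2653 rad.
Area = E·R² = 1.2653 × (6371)² ≈ 51356364 km².

51356364 km²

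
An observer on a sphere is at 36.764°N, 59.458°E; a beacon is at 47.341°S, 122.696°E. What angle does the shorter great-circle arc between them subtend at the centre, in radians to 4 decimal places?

1.7678 rad

Let φ₁ = 0.6417 rad, φ₂ = -0.8263 rad, and Δλ = 1.1037 rad.
cos c = sin φ₁ sin φ₂ + cos φ₁ cos φ₂ cos Δλ = (0.5985)(-0.7354) + (0.8011)(0.6776)(0.4503) = -0.19571,
so c = arccos(-0.19571) = 1.76778 rad.
So the angular separation is 1.7678 rad.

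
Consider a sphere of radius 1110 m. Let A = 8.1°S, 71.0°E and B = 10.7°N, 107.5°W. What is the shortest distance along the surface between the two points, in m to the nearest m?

Let φ₁ = -0.1414 rad, φ₂ = 0.1868 rad, and Δλ = -3.1154 rad.
cos c = sin φ₁ sin φ₂ + cos φ₁ cos φ₂ cos Δλ = (-0.1409)(0.1857) + (0.9900)(0.9826)(-0.9997) = -0.99864,
so c = arccos(-0.99864) = 3.08938 rad.
Distance = R·c = 1110 × 3.0894 ≈ 3429 m.

3429 m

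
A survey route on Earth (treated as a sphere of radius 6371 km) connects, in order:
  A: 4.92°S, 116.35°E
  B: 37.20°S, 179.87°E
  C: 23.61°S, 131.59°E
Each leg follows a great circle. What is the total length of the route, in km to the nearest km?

12160 km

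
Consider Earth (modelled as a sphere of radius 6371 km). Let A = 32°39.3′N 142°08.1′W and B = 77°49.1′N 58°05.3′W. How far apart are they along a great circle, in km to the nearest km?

6329 km

With latitudes φ₁ = 32.655°, φ₂ = 77.818° and longitude difference Δλ = 84.047°:
Haversine: a = sin²(Δφ/2) + cos φ₁ cos φ₂ sin²(Δλ/2) = 0.1475 + (0.8419)(0.2110)(0.4481) = 0.22707.
Central angle c = 2·arcsin(√a) = 0.99339 rad.
Distance = R·c = 6371 × 0.9934 ≈ 6329 km.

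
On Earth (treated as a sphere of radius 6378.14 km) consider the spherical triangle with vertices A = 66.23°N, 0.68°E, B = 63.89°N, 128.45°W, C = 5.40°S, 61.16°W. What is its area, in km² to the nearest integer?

28770714 km²

Side lengths (central angles): a = 1.4860, b = 1.4674, c = 0.7815 rad; semiperimeter s = 1.8675.
By l'Huilier's theorem, tan(E/4) = √[tan(s/2) tan((s−a)/2) tan((s−b)/2) tan((s−c)/2)], giving spherical excess E = 0.7072 rad.
Area = E·R² = 0.7072 × (6378.14)² ≈ 28770714 km².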